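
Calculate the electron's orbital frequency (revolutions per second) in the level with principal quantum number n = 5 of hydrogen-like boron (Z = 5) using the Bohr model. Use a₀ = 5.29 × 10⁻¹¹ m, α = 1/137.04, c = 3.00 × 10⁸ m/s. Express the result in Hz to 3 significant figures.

1.32 × 10¹⁵ Hz

r = n²a₀/Z = 2.64 × 10⁻¹⁰ m, v = Zαc/n = 2.19 × 10⁶ m/s
f = v/(2πr) = 1.32 × 10¹⁵ Hz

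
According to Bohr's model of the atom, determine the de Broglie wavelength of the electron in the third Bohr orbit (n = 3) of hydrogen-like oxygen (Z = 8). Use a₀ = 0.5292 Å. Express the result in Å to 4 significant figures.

1.247 Å

The Bohr quantisation condition is nλ = 2πr_n.
r_n = n²a₀/Z = 0.5954 Å
λ = 2πr_n/n = 2π·0.5954/3 = 1.247 Å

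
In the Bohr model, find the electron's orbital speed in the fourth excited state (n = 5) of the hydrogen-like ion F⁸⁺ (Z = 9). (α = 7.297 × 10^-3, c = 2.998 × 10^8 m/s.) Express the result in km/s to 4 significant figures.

v_n = Zαc/n = 9 × 0.007297 × 2.998 × 10^8 / 5
    = 3938 km/s

3938 km/s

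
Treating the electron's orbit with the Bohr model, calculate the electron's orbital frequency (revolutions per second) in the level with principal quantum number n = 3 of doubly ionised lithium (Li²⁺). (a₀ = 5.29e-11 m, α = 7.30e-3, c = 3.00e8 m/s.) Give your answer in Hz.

r = n²a₀/Z = 1.59e-10 m, v = Zαc/n = 2.19e6 m/s
f = v/(2πr) = 2.20e15 Hz

2.20e15 Hz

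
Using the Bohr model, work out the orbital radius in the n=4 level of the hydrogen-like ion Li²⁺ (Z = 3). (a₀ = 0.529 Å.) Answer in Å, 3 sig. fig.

2.82 Å

r_n = n²a₀/Z = 4² × 0.529 / 3
    = 16 × 0.529 / 3 = 2.82 Å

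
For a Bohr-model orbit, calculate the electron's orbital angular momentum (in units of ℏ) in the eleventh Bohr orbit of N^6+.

11

L_n = nℏ, so L/ℏ = n = 11.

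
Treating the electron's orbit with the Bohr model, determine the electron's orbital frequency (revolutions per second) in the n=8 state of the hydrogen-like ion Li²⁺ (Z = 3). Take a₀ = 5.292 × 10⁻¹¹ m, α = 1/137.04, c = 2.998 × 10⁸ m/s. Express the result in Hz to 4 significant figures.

r = n²a₀/Z = 1.129 × 10⁻⁹ m, v = Zαc/n = 8.204 × 10⁵ m/s
f = v/(2πr) = 1.157 × 10¹⁴ Hz

1.157 × 10¹⁴ Hz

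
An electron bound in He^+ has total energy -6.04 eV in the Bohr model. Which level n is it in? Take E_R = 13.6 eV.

3

E_n = −E_R Z²/n² ⇒ n² = E_R Z²/(−E_n) = 13.6 × 2² / 6.04 ≈ 9.01
n = 3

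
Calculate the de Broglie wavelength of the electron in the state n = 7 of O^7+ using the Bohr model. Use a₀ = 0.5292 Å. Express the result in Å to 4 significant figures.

2.909 Å

The Bohr quantisation condition is nλ = 2πr_n.
r_n = n²a₀/Z = 3.241 Å
λ = 2πr_n/n = 2π·3.241/7 = 2.909 Å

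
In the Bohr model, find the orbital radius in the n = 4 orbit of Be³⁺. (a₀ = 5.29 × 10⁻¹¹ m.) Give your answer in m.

2.12 × 10⁻¹⁰ m

r_n = n²a₀/Z = 4² × 5.29 × 10⁻¹¹ / 4
    = 16 × 5.29 × 10⁻¹¹ / 4 = 2.12 × 10⁻¹⁰ m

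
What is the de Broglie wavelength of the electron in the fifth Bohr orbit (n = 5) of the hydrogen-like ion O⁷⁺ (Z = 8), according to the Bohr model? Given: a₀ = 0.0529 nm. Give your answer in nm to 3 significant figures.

The Bohr quantisation condition is nλ = 2πr_n.
r_n = n²a₀/Z = 0.165 nm
λ = 2πr_n/n = 2π·0.165/5 = 0.208 nm

0.208 nm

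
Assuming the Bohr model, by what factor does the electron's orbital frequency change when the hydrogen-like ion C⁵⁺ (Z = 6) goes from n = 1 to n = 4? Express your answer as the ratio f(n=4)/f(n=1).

f ∝ Z^2 · n^-3; with Z fixed, f ∝ n^-3.
f(n=4)/f(n=1) = (4/1)^-3 = 1/64

1/64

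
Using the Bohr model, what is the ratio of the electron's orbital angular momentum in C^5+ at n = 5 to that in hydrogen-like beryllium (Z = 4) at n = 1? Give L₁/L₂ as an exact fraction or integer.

L = nℏ is independent of Z.
L₁/L₂ = n₁/n₂ = 5/1 = 5

5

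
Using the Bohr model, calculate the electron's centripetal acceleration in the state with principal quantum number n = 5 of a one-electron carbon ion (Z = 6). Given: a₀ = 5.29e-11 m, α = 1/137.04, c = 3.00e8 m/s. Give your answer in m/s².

3.13e22 m/s²

r = n²a₀/Z = 2.20e-10 m, v = Zαc/n = 2.63e6 m/s
a = v²/r = (2.63e6)² / 2.20e-10 = 3.13e22 m/s²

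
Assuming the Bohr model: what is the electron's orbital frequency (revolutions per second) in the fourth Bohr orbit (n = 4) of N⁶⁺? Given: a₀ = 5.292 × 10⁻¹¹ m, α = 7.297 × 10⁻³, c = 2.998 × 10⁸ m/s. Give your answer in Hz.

r = n²a₀/Z = 1.210 × 10⁻¹⁰ m, v = Zαc/n = 3.828 × 10⁶ m/s
f = v/(2πr) = 5.037 × 10¹⁵ Hz

5.037 × 10¹⁵ Hz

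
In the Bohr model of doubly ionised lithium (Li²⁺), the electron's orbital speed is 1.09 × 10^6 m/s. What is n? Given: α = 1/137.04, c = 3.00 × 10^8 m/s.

v_n = Zαc/n ⇒ n = Zαc/v = 3 × 0.00730 × 3.00 × 10^8 / 1.09 × 10^6 ≈ 6.03
n = 6

6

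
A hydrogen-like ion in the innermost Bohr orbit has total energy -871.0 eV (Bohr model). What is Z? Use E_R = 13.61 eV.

E_n = −E_R Z²/n² ⇒ Z² = −E_n n²/E_R = 871.0 × 1² / 13.61 ≈ 64.00
Z = 8

8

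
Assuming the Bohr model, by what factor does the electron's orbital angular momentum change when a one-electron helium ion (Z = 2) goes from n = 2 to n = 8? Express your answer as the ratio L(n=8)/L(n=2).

L = nℏ depends only on n, so L ∝ n.
L(n=8)/L(n=2) = (8/2)^1 = 4

4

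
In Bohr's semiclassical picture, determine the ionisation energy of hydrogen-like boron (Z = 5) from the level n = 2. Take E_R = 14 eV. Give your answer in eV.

88 eV

E_n = −E_R·Z²/n² = −14 × 5²/2² eV = -88 eV
Ionisation energy = −E_n = 88 eV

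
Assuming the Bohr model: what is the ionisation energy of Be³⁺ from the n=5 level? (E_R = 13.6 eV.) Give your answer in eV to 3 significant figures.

E_n = −E_R·Z²/n² = −13.6 × 4²/5² eV = -8.70 eV
Ionisation energy = −E_n = 8.70 eV

8.70 eV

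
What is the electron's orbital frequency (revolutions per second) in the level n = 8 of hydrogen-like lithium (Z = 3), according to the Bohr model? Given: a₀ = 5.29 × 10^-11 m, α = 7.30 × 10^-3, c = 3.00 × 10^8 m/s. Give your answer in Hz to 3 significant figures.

1.16 × 10^14 Hz

r = n²a₀/Z = 1.13 × 10^-9 m, v = Zαc/n = 8.21 × 10^5 m/s
f = v/(2πr) = 1.16 × 10^14 Hz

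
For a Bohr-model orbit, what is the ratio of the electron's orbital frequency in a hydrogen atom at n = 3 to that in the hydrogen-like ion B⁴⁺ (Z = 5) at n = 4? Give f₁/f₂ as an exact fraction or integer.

f ∝ Z^2 · n^-3
f₁/f₂ = (1/5)^2 · (3/4)^-3 = 64/675

64/675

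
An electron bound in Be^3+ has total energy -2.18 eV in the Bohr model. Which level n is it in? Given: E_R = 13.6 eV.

E_n = −E_R Z²/n² ⇒ n² = E_R Z²/(−E_n) = 13.6 × 4² / 2.18 ≈ 99.82
n = 10

10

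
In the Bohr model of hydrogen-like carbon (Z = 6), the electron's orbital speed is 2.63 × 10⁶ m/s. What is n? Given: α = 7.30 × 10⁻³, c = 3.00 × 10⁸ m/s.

v_n = Zαc/n ⇒ n = Zαc/v = 6 × 0.00730 × 3.00 × 10⁸ / 2.63 × 10⁶ ≈ 5.00
n = 5

5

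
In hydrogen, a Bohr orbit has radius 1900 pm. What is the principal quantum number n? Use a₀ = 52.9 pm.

r_n = n²a₀/Z ⇒ n² = rZ/a₀ = 1900 × 1 / 52.9 ≈ 35.92
n = 6

6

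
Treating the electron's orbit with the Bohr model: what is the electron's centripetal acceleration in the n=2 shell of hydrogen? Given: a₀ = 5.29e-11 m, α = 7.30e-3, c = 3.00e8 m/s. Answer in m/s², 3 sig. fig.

5.67e21 m/s²

r = n²a₀/Z = 2.12e-10 m, v = Zαc/n = 1.09e6 m/s
a = v²/r = (1.09e6)² / 2.12e-10 = 5.67e21 m/s²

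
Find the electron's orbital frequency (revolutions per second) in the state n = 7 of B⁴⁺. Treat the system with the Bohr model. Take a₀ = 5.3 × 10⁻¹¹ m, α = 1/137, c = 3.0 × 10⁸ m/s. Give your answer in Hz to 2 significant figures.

4.8 × 10¹⁴ Hz

r = n²a₀/Z = 5.2 × 10⁻¹⁰ m, v = Zαc/n = 1.6 × 10⁶ m/s
f = v/(2πr) = 4.8 × 10¹⁴ Hz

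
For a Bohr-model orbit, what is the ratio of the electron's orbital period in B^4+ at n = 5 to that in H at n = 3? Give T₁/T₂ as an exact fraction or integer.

T ∝ Z^-2 · n^3
T₁/T₂ = (5/1)^-2 · (5/3)^3 = 5/27

5/27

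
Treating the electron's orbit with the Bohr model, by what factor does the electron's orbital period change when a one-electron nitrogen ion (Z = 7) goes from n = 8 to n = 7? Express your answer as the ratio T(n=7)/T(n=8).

343/512

T ∝ Z^-2 · n^3; with Z fixed, T ∝ n^3.
T(n=7)/T(n=8) = (7/8)^3 = 343/512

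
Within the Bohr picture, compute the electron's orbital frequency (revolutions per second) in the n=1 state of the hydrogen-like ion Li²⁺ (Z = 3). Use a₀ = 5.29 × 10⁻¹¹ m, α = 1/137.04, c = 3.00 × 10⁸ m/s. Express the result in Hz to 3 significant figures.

5.93 × 10¹⁶ Hz

r = n²a₀/Z = 1.76 × 10⁻¹¹ m, v = Zαc/n = 6.57 × 10⁶ m/s
f = v/(2πr) = 5.93 × 10¹⁶ Hz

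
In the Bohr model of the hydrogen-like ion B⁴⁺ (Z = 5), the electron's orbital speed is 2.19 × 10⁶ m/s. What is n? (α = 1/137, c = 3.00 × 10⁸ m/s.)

5

v_n = Zαc/n ⇒ n = Zαc/v = 5 × 0.00730 × 3.00 × 10⁸ / 2.19 × 10⁶ ≈ 5.00
n = 5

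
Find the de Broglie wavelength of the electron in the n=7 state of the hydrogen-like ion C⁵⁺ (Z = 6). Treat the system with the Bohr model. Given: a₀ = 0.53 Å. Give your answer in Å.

3.9 Å

The Bohr quantisation condition is nλ = 2πr_n.
r_n = n²a₀/Z = 4.3 Å
λ = 2πr_n/n = 2π·4.3/7 = 3.9 Å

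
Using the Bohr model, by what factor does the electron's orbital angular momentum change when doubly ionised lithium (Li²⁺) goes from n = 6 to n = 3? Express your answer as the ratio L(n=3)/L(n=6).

L = nℏ depends only on n, so L ∝ n.
L(n=3)/L(n=6) = (3/6)^1 = 1/2

1/2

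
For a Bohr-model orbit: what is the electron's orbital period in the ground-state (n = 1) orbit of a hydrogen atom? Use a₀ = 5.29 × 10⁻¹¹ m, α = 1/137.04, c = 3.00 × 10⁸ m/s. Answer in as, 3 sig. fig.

r = n²a₀/Z = 1²·5.29 × 10⁻¹¹/1 = 5.29 × 10⁻¹¹ m
v = Zαc/n = 1·0.00730·3.00 × 10⁸/1 = 2.19 × 10⁶ m/s
T = 2πr/v = 1.52 × 10⁻¹⁶ s = 152 as

152 as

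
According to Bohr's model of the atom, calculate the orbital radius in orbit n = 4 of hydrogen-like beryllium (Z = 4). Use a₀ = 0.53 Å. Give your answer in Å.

2.1 Å

r_n = n²a₀/Z = 4² × 0.53 / 4
    = 16 × 0.53 / 4 = 2.1 Å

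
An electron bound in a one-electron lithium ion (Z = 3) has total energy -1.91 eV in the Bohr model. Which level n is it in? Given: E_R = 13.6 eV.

8

E_n = −E_R Z²/n² ⇒ n² = E_R Z²/(−E_n) = 13.6 × 3² / 1.91 ≈ 64.08
n = 8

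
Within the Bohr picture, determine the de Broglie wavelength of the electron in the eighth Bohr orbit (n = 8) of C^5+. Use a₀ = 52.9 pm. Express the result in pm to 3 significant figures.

443 pm

The Bohr quantisation condition is nλ = 2πr_n.
r_n = n²a₀/Z = 564 pm
λ = 2πr_n/n = 2π·564/8 = 443 pm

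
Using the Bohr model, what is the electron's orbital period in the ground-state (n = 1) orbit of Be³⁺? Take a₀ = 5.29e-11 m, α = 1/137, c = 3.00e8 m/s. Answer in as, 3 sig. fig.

r = n²a₀/Z = 1²·5.29e-11/4 = 1.32e-11 m
v = Zαc/n = 4·0.00730·3.00e8/1 = 8.76e6 m/s
T = 2πr/v = 9.49e-18 s = 9.49 as

9.49 as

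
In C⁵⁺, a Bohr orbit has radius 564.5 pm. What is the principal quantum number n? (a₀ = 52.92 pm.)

r_n = n²a₀/Z ⇒ n² = rZ/a₀ = 564.5 × 6 / 52.92 ≈ 64.00
n = 8

8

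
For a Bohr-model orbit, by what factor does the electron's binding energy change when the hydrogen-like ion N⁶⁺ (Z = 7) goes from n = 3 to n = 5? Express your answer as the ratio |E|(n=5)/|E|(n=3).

|E| ∝ Z^2 · n^-2; with Z fixed, |E| ∝ n^-2.
|E|(n=5)/|E|(n=3) = (5/3)^-2 = 9/25

9/25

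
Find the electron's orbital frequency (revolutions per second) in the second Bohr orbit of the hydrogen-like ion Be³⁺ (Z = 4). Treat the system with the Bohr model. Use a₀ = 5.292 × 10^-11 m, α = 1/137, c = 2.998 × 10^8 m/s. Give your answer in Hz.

r = n²a₀/Z = 5.292 × 10^-11 m, v = Zαc/n = 4.377 × 10^6 m/s
f = v/(2πr) = 1.316 × 10^16 Hz

1.316 × 10^16 Hz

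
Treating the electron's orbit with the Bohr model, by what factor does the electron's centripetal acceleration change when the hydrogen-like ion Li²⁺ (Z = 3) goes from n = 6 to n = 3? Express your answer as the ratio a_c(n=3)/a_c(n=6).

16

a_c ∝ Z^3 · n^-4; with Z fixed, a_c ∝ n^-4.
a_c(n=3)/a_c(n=6) = (3/6)^-4 = 16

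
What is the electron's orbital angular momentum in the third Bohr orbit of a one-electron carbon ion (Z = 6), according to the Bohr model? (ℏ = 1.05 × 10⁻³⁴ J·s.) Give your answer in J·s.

L_n = nℏ = 3 × 1.05 × 10⁻³⁴ = 3.15 × 10⁻³⁴ J·s

3.15 × 10⁻³⁴ J·s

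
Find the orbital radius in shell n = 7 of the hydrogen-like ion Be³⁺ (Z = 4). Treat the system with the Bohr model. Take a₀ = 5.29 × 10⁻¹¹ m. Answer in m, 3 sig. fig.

r_n = n²a₀/Z = 7² × 5.29 × 10⁻¹¹ / 4
    = 49 × 5.29 × 10⁻¹¹ / 4 = 6.48 × 10⁻¹⁰ m

6.48 × 10⁻¹⁰ m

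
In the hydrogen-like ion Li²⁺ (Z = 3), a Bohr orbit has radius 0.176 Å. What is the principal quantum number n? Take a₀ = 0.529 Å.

r_n = n²a₀/Z ⇒ n² = rZ/a₀ = 0.176 × 3 / 0.529 ≈ 1.00
n = 1

1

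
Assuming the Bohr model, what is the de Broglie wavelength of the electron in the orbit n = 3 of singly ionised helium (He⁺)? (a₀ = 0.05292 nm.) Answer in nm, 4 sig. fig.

The Bohr quantisation condition is nλ = 2πr_n.
r_n = n²a₀/Z = 0.2381 nm
λ = 2πr_n/n = 2π·0.2381/3 = 0.4988 nm

0.4988 nm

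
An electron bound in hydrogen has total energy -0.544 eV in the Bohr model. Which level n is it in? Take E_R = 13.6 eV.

5

E_n = −E_R Z²/n² ⇒ n² = E_R Z²/(−E_n) = 13.6 × 1² / 0.544 ≈ 25.00
n = 5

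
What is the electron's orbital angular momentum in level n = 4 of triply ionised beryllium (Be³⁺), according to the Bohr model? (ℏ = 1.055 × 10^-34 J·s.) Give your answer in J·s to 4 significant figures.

L_n = nℏ = 4 × 1.055 × 10^-34 = 4.220 × 10^-34 J·s

4.220 × 10^-34 J·s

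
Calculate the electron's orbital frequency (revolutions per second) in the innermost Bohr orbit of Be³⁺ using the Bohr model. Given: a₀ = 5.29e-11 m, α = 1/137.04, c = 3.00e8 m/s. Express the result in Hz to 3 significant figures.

r = n²a₀/Z = 1.32e-11 m, v = Zαc/n = 8.76e6 m/s
f = v/(2πr) = 1.05e17 Hz

1.05e17 Hz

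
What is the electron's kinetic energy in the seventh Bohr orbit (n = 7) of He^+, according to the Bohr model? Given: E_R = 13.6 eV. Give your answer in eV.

For a Coulomb orbit the virial theorem gives K = −E_n.
E_n = −E_R·Z²/n², so K = E_R·Z²/n² = 13.6 × 2²/7² = 1.11 eV

1.11 eV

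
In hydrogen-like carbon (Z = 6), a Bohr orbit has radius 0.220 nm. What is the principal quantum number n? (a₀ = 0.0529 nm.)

r_n = n²a₀/Z ⇒ n² = rZ/a₀ = 0.220 × 6 / 0.0529 ≈ 24.95
n = 5

5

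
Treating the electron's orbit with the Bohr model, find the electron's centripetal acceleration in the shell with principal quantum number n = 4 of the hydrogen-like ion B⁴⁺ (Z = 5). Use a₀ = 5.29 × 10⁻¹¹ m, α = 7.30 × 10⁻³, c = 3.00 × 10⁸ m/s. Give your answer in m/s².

r = n²a₀/Z = 1.69 × 10⁻¹⁰ m, v = Zαc/n = 2.74 × 10⁶ m/s
a = v²/r = (2.74 × 10⁶)² / 1.69 × 10⁻¹⁰ = 4.43 × 10²² m/s²

4.43 × 10²² m/s²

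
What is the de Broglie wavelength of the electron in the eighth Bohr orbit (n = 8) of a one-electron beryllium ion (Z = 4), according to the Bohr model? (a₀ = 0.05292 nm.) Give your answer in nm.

0.6650 nm

The Bohr quantisation condition is nλ = 2πr_n.
r_n = n²a₀/Z = 0.8467 nm
λ = 2πr_n/n = 2π·0.8467/8 = 0.6650 nm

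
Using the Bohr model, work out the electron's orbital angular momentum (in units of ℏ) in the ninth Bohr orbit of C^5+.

L_n = nℏ, so L/ℏ = n = 9.

9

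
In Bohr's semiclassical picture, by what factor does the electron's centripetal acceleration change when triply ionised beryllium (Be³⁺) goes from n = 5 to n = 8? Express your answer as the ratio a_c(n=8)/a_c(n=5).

625/4096

a_c ∝ Z^3 · n^-4; with Z fixed, a_c ∝ n^-4.
a_c(n=8)/a_c(n=5) = (8/5)^-4 = 625/4096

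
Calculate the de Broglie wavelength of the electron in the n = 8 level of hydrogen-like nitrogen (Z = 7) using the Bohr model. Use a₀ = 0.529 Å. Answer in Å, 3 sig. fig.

The Bohr quantisation condition is nλ = 2πr_n.
r_n = n²a₀/Z = 4.84 Å
λ = 2πr_n/n = 2π·4.84/8 = 3.80 Å

3.80 Å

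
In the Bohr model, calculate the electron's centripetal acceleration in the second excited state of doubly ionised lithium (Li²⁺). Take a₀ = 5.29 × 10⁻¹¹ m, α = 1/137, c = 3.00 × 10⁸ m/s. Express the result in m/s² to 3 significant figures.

3.02 × 10²² m/s²

r = n²a₀/Z = 1.59 × 10⁻¹⁰ m, v = Zαc/n = 2.19 × 10⁶ m/s
a = v²/r = (2.19 × 10⁶)² / 1.59 × 10⁻¹⁰ = 3.02 × 10²² m/s²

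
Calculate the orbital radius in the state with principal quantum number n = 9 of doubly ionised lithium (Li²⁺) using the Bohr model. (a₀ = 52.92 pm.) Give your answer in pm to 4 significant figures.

1429 pm

r_n = n²a₀/Z = 9² × 52.92 / 3
    = 81 × 52.92 / 3 = 1429 pm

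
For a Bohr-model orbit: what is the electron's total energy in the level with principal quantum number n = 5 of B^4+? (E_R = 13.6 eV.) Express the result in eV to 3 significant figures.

-13.6 eV

E_n = −E_R·Z²/n² = −13.6 × 5²/5² = -13.6 eV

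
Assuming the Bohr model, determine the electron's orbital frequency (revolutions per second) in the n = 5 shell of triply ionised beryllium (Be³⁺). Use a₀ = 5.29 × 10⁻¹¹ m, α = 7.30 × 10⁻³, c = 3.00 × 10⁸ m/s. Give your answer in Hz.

8.43 × 10¹⁴ Hz

r = n²a₀/Z = 3.31 × 10⁻¹⁰ m, v = Zαc/n = 1.75 × 10⁶ m/s
f = v/(2πr) = 8.43 × 10¹⁴ Hz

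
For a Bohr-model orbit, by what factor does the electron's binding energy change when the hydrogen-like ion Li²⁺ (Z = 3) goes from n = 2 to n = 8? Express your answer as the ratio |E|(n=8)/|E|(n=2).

|E| ∝ Z^2 · n^-2; with Z fixed, |E| ∝ n^-2.
|E|(n=8)/|E|(n=2) = (8/2)^-2 = 1/16

1/16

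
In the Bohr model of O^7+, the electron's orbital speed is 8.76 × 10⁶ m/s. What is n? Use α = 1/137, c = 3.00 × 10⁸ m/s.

v_n = Zαc/n ⇒ n = Zαc/v = 8 × 0.00730 × 3.00 × 10⁸ / 8.76 × 10⁶ ≈ 2.00
n = 2

2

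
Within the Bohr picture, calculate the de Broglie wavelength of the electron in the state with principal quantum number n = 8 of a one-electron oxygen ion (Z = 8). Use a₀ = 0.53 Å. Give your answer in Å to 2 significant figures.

3.3 Å

The Bohr quantisation condition is nλ = 2πr_n.
r_n = n²a₀/Z = 4.2 Å
λ = 2πr_n/n = 2π·4.2/8 = 3.3 Å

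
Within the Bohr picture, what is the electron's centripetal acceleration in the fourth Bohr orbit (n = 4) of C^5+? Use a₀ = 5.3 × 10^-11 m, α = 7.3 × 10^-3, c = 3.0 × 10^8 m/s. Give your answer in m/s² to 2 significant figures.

7.6 × 10^22 m/s²

r = n²a₀/Z = 1.4 × 10^-10 m, v = Zαc/n = 3.3 × 10^6 m/s
a = v²/r = (3.3 × 10^6)² / 1.4 × 10^-10 = 7.6 × 10^22 m/s²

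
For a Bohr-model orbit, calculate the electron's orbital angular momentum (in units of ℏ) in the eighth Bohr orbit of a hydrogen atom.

L_n = nℏ, so L/ℏ = n = 8.

8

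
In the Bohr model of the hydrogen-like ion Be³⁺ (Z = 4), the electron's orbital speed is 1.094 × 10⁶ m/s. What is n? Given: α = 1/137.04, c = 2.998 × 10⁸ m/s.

v_n = Zαc/n ⇒ n = Zαc/v = 4 × 0.007297 × 2.998 × 10⁸ / 1.094 × 10⁶ ≈ 8.00
n = 8

8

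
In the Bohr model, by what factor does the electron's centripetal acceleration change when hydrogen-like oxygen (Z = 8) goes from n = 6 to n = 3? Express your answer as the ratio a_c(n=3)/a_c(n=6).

a_c ∝ Z^3 · n^-4; with Z fixed, a_c ∝ n^-4.
a_c(n=3)/a_c(n=6) = (3/6)^-4 = 16

16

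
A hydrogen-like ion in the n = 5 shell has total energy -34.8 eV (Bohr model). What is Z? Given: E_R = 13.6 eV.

E_n = −E_R Z²/n² ⇒ Z² = −E_n n²/E_R = 34.8 × 5² / 13.6 ≈ 63.97
Z = 8

8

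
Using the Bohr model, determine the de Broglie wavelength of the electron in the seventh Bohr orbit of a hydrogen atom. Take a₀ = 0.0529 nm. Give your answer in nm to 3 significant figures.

The Bohr quantisation condition is nλ = 2πr_n.
r_n = n²a₀/Z = 2.59 nm
λ = 2πr_n/n = 2π·2.59/7 = 2.33 nm

2.33 nm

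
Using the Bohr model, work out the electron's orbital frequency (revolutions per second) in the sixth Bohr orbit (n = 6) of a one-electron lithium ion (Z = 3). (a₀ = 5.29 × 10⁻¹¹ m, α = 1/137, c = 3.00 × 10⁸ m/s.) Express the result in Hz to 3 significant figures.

2.75 × 10¹⁴ Hz

r = n²a₀/Z = 6.35 × 10⁻¹⁰ m, v = Zαc/n = 1.09 × 10⁶ m/s
f = v/(2πr) = 2.75 × 10¹⁴ Hz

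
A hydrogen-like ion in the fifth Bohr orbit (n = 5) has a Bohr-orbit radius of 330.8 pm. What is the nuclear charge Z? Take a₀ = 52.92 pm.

r_n = n²a₀/Z ⇒ Z = n²a₀/r = 5² × 52.92 / 330.8 ≈ 4.00
Z = 4

4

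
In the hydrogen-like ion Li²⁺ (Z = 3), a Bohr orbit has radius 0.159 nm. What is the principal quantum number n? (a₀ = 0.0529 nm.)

3

r_n = n²a₀/Z ⇒ n² = rZ/a₀ = 0.159 × 3 / 0.0529 ≈ 9.02
n = 3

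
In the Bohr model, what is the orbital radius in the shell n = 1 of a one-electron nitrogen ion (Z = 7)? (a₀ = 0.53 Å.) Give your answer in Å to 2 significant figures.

r_n = n²a₀/Z = 1² × 0.53 / 7
    = 1 × 0.53 / 7 = 0.076 Å

0.076 Å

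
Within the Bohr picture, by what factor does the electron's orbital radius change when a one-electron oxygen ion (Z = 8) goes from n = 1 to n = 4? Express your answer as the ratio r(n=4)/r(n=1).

16

r ∝ Z^-1 · n^2; with Z fixed, r ∝ n^2.
r(n=4)/r(n=1) = (4/1)^2 = 16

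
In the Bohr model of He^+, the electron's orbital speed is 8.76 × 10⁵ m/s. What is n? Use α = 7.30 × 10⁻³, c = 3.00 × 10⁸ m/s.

v_n = Zαc/n ⇒ n = Zαc/v = 2 × 0.00730 × 3.00 × 10⁸ / 8.76 × 10⁵ ≈ 5.00
n = 5

5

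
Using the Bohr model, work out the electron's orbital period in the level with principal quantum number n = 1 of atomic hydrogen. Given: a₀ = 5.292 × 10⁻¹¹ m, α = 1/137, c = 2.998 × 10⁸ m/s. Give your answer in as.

151.9 as

r = n²a₀/Z = 1²·5.292 × 10⁻¹¹/1 = 5.292 × 10⁻¹¹ m
v = Zαc/n = 1·0.007299·2.998 × 10⁸/1 = 2.188 × 10⁶ m/s
T = 2πr/v = 1.519 × 10⁻¹⁶ s = 151.9 as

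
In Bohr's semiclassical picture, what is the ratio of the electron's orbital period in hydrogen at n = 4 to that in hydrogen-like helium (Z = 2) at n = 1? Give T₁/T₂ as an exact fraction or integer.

T ∝ Z^-2 · n^3
T₁/T₂ = (1/2)^-2 · (4/1)^3 = 256

256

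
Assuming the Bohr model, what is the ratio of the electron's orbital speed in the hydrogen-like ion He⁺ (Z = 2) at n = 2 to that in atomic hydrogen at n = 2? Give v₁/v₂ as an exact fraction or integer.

2

v ∝ Z^1 · n^-1
v₁/v₂ = (2/1)^1 · (2/2)^-1 = 2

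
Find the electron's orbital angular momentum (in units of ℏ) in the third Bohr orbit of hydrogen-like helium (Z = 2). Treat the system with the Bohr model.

L_n = nℏ, so L/ℏ = n = 3.

3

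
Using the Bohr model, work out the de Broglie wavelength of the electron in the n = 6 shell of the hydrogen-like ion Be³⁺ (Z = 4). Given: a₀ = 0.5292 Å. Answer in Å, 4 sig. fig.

4.988 Å

The Bohr quantisation condition is nλ = 2πr_n.
r_n = n²a₀/Z = 4.763 Å
λ = 2πr_n/n = 2π·4.763/6 = 4.988 Å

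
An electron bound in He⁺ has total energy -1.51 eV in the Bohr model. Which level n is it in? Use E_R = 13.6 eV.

E_n = −E_R Z²/n² ⇒ n² = E_R Z²/(−E_n) = 13.6 × 2² / 1.51 ≈ 36.03
n = 6

6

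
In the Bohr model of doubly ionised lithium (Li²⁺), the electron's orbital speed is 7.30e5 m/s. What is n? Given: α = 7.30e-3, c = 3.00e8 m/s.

9

v_n = Zαc/n ⇒ n = Zαc/v = 3 × 0.00730 × 3.00e8 / 7.30e5 ≈ 9.00
n = 9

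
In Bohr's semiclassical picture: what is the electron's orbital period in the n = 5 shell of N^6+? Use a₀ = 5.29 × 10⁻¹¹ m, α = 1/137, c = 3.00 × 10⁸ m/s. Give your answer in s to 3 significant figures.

r = n²a₀/Z = 5²·5.29 × 10⁻¹¹/7 = 1.89 × 10⁻¹⁰ m
v = Zαc/n = 7·0.00730·3.00 × 10⁸/5 = 3.07 × 10⁶ m/s
T = 2πr/v = 3.87 × 10⁻¹⁶ s

3.87 × 10⁻¹⁶ s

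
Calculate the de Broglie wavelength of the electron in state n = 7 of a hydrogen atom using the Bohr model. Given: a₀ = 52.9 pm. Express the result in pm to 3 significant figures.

The Bohr quantisation condition is nλ = 2πr_n.
r_n = n²a₀/Z = 2590 pm
λ = 2πr_n/n = 2π·2590/7 = 2330 pm

2330 pm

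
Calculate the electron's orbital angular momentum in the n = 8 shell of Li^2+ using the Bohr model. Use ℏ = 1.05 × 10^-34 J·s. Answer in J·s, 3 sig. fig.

8.40 × 10^-34 J·s

L_n = nℏ = 8 × 1.05 × 10^-34 = 8.40 × 10^-34 J·s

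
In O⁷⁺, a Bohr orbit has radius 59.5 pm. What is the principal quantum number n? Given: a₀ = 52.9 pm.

3

r_n = n²a₀/Z ⇒ n² = rZ/a₀ = 59.5 × 8 / 52.9 ≈ 9.00
n = 3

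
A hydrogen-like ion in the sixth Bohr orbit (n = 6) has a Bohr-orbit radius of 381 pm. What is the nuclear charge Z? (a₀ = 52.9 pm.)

5

r_n = n²a₀/Z ⇒ Z = n²a₀/r = 6² × 52.9 / 381 ≈ 5.00
Z = 5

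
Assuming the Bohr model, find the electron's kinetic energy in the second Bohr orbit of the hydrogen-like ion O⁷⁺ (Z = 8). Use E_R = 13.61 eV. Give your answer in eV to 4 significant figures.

217.8 eV

For a Coulomb orbit the virial theorem gives K = −E_n.
E_n = −E_R·Z²/n², so K = E_R·Z²/n² = 13.61 × 8²/2² = 217.8 eV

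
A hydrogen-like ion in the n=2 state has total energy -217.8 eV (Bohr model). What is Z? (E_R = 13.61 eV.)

E_n = −E_R Z²/n² ⇒ Z² = −E_n n²/E_R = 217.8 × 2² / 13.61 ≈ 64.01
Z = 8

8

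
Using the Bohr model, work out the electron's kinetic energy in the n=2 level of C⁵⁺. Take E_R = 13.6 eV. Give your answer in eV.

For a Coulomb orbit the virial theorem gives K = −E_n.
E_n = −E_R·Z²/n², so K = E_R·Z²/n² = 13.6 × 6²/2² = 122 eV

122 eV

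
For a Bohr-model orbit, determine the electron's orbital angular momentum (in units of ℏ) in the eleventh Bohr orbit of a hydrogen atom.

L_n = nℏ, so L/ℏ = n = 11.

11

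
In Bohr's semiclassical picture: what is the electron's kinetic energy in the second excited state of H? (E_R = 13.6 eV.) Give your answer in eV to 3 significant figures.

For a Coulomb orbit the virial theorem gives K = −E_n.
E_n = −E_R·Z²/n², so K = E_R·Z²/n² = 13.6 × 1²/3² = 1.51 eV

1.51 eV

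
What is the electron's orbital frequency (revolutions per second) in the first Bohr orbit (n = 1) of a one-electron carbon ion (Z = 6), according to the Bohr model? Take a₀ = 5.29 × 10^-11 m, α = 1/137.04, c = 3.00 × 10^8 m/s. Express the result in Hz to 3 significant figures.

2.37 × 10^17 Hz

r = n²a₀/Z = 8.82 × 10^-12 m, v = Zαc/n = 1.31 × 10^7 m/s
f = v/(2πr) = 2.37 × 10^17 Hz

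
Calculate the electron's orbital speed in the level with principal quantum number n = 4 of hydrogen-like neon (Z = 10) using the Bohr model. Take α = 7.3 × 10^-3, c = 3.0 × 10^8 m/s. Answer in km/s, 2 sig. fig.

5500 km/s

v_n = Zαc/n = 10 × 0.0073 × 3.0 × 10^8 / 4
    = 5500 km/s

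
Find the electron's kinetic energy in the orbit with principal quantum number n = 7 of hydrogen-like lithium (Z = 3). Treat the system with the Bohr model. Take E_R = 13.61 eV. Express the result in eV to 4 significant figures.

2.500 eV

For a Coulomb orbit the virial theorem gives K = −E_n.
E_n = −E_R·Z²/n², so K = E_R·Z²/n² = 13.61 × 3²/7² = 2.500 eV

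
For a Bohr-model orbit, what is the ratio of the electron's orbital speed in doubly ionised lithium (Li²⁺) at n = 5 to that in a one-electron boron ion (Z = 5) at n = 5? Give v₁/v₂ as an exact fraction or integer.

v ∝ Z^1 · n^-1
v₁/v₂ = (3/5)^1 · (5/5)^-1 = 3/5

3/5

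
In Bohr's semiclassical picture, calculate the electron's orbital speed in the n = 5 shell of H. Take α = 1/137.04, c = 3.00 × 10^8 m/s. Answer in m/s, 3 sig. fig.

v_n = Zαc/n = 1 × 0.00730 × 3.00 × 10^8 / 5
    = 4.38 × 10^5 m/s

4.38 × 10^5 m/s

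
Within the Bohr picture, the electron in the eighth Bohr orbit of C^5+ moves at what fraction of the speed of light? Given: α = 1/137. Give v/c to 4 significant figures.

0.005474

v_n = Zαc/n, so v/c = Zα/n = 6 × 0.007299 / 8 = 0.005474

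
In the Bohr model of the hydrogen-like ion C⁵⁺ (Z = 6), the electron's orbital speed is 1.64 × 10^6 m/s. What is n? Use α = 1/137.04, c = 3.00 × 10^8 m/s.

v_n = Zαc/n ⇒ n = Zαc/v = 6 × 0.00730 × 3.00 × 10^8 / 1.64 × 10^6 ≈ 8.01
n = 8

8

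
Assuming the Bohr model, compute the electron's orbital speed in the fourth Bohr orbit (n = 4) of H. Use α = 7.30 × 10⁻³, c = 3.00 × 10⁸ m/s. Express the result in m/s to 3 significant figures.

5.47 × 10⁵ m/s

v_n = Zαc/n = 1 × 0.00730 × 3.00 × 10⁸ / 4
    = 5.47 × 10⁵ m/s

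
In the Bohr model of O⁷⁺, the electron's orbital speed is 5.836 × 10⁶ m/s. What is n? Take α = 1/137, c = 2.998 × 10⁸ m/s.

3

v_n = Zαc/n ⇒ n = Zαc/v = 8 × 0.007299 × 2.998 × 10⁸ / 5.836 × 10⁶ ≈ 3.00
n = 3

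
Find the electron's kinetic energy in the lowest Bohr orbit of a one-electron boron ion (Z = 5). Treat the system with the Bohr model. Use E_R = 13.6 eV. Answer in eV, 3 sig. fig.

For a Coulomb orbit the virial theorem gives K = −E_n.
E_n = −E_R·Z²/n², so K = E_R·Z²/n² = 13.6 × 5²/1² = 340 eV

340 eV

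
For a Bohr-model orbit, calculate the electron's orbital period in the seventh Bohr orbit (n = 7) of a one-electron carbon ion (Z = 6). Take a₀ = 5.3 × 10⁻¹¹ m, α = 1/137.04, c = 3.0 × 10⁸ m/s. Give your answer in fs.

r = n²a₀/Z = 7²·5.3 × 10⁻¹¹/6 = 4.3 × 10⁻¹⁰ m
v = Zαc/n = 6·0.0073·3.0 × 10⁸/7 = 1.9 × 10⁶ m/s
T = 2πr/v = 1.4 × 10⁻¹⁵ s = 1.4 fs

1.4 fs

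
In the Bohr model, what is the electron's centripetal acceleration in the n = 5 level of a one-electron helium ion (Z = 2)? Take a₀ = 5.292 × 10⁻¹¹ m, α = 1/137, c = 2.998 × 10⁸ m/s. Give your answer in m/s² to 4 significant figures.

1.158 × 10²¹ m/s²

r = n²a₀/Z = 6.615 × 10⁻¹⁰ m, v = Zαc/n = 8.753 × 10⁵ m/s
a = v²/r = (8.753 × 10⁵)² / 6.615 × 10⁻¹⁰ = 1.158 × 10²¹ m/s²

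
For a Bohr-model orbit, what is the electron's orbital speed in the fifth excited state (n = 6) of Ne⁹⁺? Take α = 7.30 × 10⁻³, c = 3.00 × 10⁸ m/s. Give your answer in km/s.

3650 km/s

v_n = Zαc/n = 10 × 0.00730 × 3.00 × 10⁸ / 6
    = 3650 km/s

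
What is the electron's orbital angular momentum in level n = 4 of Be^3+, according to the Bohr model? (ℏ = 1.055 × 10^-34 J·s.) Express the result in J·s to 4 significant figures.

4.220 × 10^-34 J·s

L_n = nℏ = 4 × 1.055 × 10^-34 = 4.220 × 10^-34 J·s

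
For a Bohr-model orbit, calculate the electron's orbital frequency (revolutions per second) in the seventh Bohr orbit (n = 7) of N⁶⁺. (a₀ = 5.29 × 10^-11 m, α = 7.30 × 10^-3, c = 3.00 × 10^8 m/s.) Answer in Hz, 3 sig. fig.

9.41 × 10^14 Hz

r = n²a₀/Z = 3.70 × 10^-10 m, v = Zαc/n = 2.19 × 10^6 m/s
f = v/(2πr) = 9.41 × 10^14 Hz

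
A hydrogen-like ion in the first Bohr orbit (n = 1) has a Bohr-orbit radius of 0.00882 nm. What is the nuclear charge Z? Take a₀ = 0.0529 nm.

r_n = n²a₀/Z ⇒ Z = n²a₀/r = 1² × 0.0529 / 0.00882 ≈ 6.00
Z = 6

6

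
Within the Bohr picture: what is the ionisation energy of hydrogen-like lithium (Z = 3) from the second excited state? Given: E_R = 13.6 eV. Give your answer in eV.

E_n = −E_R·Z²/n² = −13.6 × 3²/3² eV = -13.6 eV
Ionisation energy = −E_n = 13.6 eV

13.6 eV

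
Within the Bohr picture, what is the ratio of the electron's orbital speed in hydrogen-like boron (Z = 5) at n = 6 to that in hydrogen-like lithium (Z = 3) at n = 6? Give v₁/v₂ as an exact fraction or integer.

v ∝ Z^1 · n^-1
v₁/v₂ = (5/3)^1 · (6/6)^-1 = 5/3

5/3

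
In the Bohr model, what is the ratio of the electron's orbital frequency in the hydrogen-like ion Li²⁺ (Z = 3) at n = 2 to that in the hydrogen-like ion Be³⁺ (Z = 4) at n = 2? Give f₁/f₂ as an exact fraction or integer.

9/16

f ∝ Z^2 · n^-3
f₁/f₂ = (3/4)^2 · (2/2)^-3 = 9/16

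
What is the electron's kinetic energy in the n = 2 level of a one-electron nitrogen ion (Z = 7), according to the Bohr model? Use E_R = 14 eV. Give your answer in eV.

170 eV

For a Coulomb orbit the virial theorem gives K = −E_n.
E_n = −E_R·Z²/n², so K = E_R·Z²/n² = 14 × 7²/2² = 170 eV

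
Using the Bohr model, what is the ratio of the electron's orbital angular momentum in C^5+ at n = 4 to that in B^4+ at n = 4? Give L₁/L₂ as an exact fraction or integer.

1

L = nℏ is independent of Z.
L₁/L₂ = n₁/n₂ = 4/4 = 1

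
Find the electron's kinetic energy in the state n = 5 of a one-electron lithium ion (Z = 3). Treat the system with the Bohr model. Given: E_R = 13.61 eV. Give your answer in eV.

For a Coulomb orbit the virial theorem gives K = −E_n.
E_n = −E_R·Z²/n², so K = E_R·Z²/n² = 13.61 × 3²/5² = 4.900 eV

4.900 eV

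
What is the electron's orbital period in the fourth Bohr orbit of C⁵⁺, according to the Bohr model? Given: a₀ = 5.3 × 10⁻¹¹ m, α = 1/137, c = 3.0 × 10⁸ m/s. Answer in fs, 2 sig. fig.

0.27 fs

r = n²a₀/Z = 4²·5.3 × 10⁻¹¹/6 = 1.4 × 10⁻¹⁰ m
v = Zαc/n = 6·0.0073·3.0 × 10⁸/4 = 3.3 × 10⁶ m/s
T = 2πr/v = 2.7 × 10⁻¹⁶ s = 0.27 fs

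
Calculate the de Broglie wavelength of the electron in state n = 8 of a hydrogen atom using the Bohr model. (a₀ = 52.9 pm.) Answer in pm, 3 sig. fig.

The Bohr quantisation condition is nλ = 2πr_n.
r_n = n²a₀/Z = 3390 pm
λ = 2πr_n/n = 2π·3390/8 = 2660 pm

2660 pm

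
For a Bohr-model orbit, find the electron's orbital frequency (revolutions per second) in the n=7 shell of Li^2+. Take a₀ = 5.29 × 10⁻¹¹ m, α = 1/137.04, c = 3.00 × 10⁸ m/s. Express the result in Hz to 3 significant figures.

1.73 × 10¹⁴ Hz

r = n²a₀/Z = 8.64 × 10⁻¹⁰ m, v = Zαc/n = 9.38 × 10⁵ m/s
f = v/(2πr) = 1.73 × 10¹⁴ Hz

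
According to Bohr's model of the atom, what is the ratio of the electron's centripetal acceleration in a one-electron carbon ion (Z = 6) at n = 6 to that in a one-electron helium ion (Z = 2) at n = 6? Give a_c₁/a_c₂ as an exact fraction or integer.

27

a_c ∝ Z^3 · n^-4
a_c₁/a_c₂ = (6/2)^3 · (6/6)^-4 = 27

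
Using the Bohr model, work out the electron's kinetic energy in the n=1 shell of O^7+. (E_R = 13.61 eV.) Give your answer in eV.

For a Coulomb orbit the virial theorem gives K = −E_n.
E_n = −E_R·Z²/n², so K = E_R·Z²/n² = 13.61 × 8²/1² = 871.0 eV

871.0 eV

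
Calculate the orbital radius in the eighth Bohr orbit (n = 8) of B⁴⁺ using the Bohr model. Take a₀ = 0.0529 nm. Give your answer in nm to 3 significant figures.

r_n = n²a₀/Z = 8² × 0.0529 / 5
    = 64 × 0.0529 / 5 = 0.677 nm

0.677 nm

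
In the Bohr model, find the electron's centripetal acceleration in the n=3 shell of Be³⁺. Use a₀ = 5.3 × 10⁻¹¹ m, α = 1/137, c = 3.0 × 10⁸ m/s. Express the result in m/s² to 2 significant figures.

7.1 × 10²² m/s²

r = n²a₀/Z = 1.2 × 10⁻¹⁰ m, v = Zαc/n = 2.9 × 10⁶ m/s
a = v²/r = (2.9 × 10⁶)² / 1.2 × 10⁻¹⁰ = 7.1 × 10²² m/s²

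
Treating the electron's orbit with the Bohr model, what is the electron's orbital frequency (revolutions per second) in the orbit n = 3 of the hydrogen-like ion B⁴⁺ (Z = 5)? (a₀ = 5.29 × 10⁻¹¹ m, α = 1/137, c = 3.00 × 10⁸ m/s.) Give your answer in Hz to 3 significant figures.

r = n²a₀/Z = 9.52 × 10⁻¹¹ m, v = Zαc/n = 3.65 × 10⁶ m/s
f = v/(2πr) = 6.10 × 10¹⁵ Hz

6.10 × 10¹⁵ Hz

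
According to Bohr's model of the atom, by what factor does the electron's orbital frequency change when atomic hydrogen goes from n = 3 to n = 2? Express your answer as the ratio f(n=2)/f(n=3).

f ∝ Z^2 · n^-3; with Z fixed, f ∝ n^-3.
f(n=2)/f(n=3) = (2/3)^-3 = 27/8

27/8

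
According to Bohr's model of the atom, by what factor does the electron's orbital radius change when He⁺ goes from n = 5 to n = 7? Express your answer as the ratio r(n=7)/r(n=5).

49/25

r ∝ Z^-1 · n^2; with Z fixed, r ∝ n^2.
r(n=7)/r(n=5) = (7/5)^2 = 49/25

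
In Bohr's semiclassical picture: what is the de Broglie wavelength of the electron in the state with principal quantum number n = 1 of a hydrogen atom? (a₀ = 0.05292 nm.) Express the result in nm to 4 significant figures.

0.3325 nm

The Bohr quantisation condition is nλ = 2πr_n.
r_n = n²a₀/Z = 0.05292 nm
λ = 2πr_n/n = 2π·0.05292/1 = 0.3325 nm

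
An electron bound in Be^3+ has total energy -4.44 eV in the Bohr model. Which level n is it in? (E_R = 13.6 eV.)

7

E_n = −E_R Z²/n² ⇒ n² = E_R Z²/(−E_n) = 13.6 × 4² / 4.44 ≈ 49.01
n = 7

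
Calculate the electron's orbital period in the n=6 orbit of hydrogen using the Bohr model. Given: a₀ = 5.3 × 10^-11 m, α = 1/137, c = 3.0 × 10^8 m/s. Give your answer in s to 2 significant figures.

3.3 × 10^-14 s

r = n²a₀/Z = 6²·5.3 × 10^-11/1 = 1.9 × 10^-9 m
v = Zαc/n = 1·0.0073·3.0 × 10^8/6 = 3.6 × 10^5 m/s
T = 2πr/v = 3.3 × 10^-14 s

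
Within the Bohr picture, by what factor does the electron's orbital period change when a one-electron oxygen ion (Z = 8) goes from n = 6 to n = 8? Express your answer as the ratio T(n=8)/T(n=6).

64/27

T ∝ Z^-2 · n^3; with Z fixed, T ∝ n^3.
T(n=8)/T(n=6) = (8/6)^3 = 64/27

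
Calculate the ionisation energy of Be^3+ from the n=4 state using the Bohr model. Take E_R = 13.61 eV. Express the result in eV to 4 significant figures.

13.61 eV

E_n = −E_R·Z²/n² = −13.61 × 4²/4² eV = -13.61 eV
Ionisation energy = −E_n = 13.61 eV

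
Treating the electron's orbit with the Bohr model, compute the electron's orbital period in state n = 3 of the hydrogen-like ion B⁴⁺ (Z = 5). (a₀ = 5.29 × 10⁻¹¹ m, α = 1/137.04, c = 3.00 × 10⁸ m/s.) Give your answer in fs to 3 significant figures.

r = n²a₀/Z = 3²·5.29 × 10⁻¹¹/5 = 9.52 × 10⁻¹¹ m
v = Zαc/n = 5·0.00730·3.00 × 10⁸/3 = 3.65 × 10⁶ m/s
T = 2πr/v = 1.64 × 10⁻¹⁶ s = 0.164 fs

0.164 fs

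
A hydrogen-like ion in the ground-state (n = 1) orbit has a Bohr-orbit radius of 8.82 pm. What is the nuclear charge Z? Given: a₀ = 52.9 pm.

6

r_n = n²a₀/Z ⇒ Z = n²a₀/r = 1² × 52.9 / 8.82 ≈ 6.00
Z = 6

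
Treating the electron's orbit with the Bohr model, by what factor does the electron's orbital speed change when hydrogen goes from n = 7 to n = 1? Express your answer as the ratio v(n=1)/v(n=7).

v ∝ Z^1 · n^-1; with Z fixed, v ∝ n^-1.
v(n=1)/v(n=7) = (1/7)^-1 = 7

7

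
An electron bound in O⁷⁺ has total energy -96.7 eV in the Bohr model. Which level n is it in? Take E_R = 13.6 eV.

3

E_n = −E_R Z²/n² ⇒ n² = E_R Z²/(−E_n) = 13.6 × 8² / 96.7 ≈ 9.00
n = 3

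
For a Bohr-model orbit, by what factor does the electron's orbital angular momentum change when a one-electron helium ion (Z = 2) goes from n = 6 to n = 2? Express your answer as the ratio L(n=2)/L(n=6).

L = nℏ depends only on n, so L ∝ n.
L(n=2)/L(n=6) = (2/6)^1 = 1/3

1/3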